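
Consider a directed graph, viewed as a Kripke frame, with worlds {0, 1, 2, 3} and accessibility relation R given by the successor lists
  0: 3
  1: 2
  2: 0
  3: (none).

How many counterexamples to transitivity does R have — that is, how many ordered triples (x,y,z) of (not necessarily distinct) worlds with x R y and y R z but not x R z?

2

Enumerating: (1,2,0), (2,0,3).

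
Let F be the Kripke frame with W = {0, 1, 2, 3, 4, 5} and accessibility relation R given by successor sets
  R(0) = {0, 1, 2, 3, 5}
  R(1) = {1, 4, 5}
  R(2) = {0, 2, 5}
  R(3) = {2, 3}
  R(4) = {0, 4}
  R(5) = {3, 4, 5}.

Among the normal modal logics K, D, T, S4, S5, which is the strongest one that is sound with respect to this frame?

Serial (axiom D): yes — every world has a successor (e.g. 0 R 0).
Reflexive (axiom T): yes — every world is R-related to itself.
Transitive (axiom 4): no — 0 R 1 and 1 R 4, but not 0 R 4.
Euclidean (axiom 5): no — 0 R 1 and 0 R 2, but not 1 R 2.
So F validates K, D, T; S4 would additionally require R to be transitive. The strongest is T.

T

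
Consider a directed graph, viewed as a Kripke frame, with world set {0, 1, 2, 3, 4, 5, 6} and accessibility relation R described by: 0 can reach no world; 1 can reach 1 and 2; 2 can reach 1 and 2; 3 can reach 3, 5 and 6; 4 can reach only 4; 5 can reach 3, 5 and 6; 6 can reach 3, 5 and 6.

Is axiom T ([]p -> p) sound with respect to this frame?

No

By correspondence theory, T is valid on a frame iff R is reflexive.
Reflexive: no — 0 is not related to itself.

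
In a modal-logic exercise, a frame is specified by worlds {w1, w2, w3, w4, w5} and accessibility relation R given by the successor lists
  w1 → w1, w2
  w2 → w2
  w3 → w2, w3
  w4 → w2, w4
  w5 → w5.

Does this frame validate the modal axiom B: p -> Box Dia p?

By correspondence theory, B is valid on a frame iff R is symmetric.
Symmetric: no — w1 R w2 but not w2 R w1.

No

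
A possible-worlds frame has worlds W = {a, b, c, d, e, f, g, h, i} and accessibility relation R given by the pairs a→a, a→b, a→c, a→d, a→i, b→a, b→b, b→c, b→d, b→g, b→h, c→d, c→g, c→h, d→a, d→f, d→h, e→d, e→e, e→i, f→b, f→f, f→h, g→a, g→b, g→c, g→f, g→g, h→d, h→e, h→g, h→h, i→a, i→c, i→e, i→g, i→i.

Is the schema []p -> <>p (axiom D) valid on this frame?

By correspondence theory, D is valid on a frame iff R is serial.
Serial: yes — every world has a successor (e.g. a R a).

Yes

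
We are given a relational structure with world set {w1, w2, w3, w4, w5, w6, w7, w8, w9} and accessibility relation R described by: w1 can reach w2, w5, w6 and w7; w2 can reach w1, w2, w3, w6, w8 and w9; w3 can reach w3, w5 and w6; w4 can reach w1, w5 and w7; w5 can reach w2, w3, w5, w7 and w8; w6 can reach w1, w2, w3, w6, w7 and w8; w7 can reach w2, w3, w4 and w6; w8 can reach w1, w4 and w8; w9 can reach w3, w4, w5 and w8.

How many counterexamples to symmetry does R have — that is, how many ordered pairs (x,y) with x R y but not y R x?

19

Enumerating: (w1,w5), (w1,w7), (w2,w3), (w2,w8), (w2,w9), (w4,w1), (w4,w5), (w5,w2), (w5,w7), (w5,w8), (w6,w8), (w7,w2), … and 7 more.
Total: 19.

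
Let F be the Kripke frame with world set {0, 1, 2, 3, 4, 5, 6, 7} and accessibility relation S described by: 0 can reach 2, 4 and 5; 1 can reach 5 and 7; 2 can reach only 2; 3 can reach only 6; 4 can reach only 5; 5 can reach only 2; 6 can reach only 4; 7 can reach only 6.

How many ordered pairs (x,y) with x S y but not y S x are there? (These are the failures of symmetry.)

Enumerating: (0,2), (0,4), (0,5), (1,5), (1,7), (3,6), (4,5), (5,2), (6,4), (7,6).

10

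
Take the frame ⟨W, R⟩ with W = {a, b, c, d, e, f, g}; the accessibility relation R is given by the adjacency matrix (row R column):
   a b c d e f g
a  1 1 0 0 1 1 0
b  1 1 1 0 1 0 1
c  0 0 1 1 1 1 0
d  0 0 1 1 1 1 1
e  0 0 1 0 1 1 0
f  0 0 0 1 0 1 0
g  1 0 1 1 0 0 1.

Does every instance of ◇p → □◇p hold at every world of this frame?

No

Axiom 5 corresponds to the accessibility relation being Euclidean.
Euclidean: no — a R b and a R f, but not b R f.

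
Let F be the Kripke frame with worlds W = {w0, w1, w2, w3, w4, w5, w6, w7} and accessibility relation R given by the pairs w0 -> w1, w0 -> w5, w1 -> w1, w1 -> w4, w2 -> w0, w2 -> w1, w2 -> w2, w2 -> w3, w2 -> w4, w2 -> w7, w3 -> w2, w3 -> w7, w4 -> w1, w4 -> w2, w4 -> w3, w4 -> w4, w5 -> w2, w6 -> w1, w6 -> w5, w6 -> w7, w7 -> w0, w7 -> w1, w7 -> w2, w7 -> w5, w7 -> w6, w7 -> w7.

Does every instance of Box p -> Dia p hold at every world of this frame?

Axiom D corresponds to the accessibility relation being serial.
Serial: yes — every world has a successor (e.g. w0 R w1).

Yes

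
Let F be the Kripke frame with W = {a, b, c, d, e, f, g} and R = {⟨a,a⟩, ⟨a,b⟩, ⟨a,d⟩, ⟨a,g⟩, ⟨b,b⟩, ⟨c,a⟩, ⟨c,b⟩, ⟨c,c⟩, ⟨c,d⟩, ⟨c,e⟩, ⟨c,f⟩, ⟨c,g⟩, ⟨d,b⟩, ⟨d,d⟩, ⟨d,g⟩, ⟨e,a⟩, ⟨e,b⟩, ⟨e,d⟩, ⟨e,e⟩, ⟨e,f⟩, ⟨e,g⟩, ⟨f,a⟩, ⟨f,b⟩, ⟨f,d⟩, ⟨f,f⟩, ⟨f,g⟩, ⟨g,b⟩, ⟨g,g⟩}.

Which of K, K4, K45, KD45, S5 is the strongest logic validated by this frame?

K4

Transitive (axiom 4): yes — every two-step R-path is closed by a direct edge.
Euclidean (axiom 5): no — a R b and a R d, but not b R d.
Serial (axiom D): yes — every world has a successor (e.g. a R a).
Reflexive (axiom T): yes — every world is R-related to itself.
So F validates K, K4; K45 would additionally require R to be Euclidean. The strongest is K4.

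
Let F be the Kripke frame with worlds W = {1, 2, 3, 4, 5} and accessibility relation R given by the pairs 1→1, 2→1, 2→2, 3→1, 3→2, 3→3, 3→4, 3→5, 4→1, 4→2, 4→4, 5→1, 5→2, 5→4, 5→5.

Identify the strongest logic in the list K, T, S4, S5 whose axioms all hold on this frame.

Reflexive (axiom T): yes — every world is R-related to itself.
Transitive (axiom 4): yes — every two-step R-path is closed by a direct edge.
Euclidean (axiom 5): no — 3 R 1 and 3 R 2, but not 1 R 2.
So F validates K, T, S4; S5 would additionally require R to be Euclidean. The strongest is S4.

S4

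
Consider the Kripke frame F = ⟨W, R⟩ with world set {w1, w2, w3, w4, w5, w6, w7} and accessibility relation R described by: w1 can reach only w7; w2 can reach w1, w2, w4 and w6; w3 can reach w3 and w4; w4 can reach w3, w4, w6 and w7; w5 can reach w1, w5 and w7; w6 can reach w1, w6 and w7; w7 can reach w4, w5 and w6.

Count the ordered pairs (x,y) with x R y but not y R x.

Enumerating: (w1,w7), (w2,w1), (w2,w4), (w2,w6), (w4,w6), (w5,w1), (w6,w1).

7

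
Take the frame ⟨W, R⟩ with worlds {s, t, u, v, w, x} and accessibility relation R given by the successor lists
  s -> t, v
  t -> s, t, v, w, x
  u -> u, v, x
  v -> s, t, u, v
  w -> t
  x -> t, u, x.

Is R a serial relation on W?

Yes

Serial: yes — every world has a successor (e.g. s R t).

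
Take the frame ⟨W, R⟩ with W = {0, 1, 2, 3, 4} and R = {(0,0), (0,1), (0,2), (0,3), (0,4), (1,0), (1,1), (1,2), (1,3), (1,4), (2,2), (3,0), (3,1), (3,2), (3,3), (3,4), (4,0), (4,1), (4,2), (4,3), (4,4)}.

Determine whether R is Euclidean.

Euclidean: no — 0 R 2 and 0 R 1, but not 2 R 1.

No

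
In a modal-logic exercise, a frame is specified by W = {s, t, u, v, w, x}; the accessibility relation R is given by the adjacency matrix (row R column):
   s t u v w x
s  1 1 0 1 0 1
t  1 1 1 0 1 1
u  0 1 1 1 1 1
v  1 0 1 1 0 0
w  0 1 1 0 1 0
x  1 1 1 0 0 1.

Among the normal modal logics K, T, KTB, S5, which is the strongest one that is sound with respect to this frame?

Reflexive (axiom T): yes — every world is R-related to itself.
Symmetric (axiom B): yes — every pair in R has its reverse in R.
Euclidean (axiom 5): no — s R t and s R v, but not t R v.
So F validates K, T, KTB; S5 would additionally require R to be Euclidean. The strongest is KTB.

KTB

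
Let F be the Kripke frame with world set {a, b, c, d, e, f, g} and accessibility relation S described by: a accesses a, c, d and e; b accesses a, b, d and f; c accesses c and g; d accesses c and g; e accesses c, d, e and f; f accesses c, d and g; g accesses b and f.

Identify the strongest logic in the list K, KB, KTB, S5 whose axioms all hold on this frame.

Symmetric (axiom B): no — a S c but not c S a.
Reflexive (axiom T): no — d is not related to itself.
Euclidean (axiom 5): no — a S c and a S d, but not c S d.
So F validates K; KB would additionally require S to be symmetric. The strongest is K.

K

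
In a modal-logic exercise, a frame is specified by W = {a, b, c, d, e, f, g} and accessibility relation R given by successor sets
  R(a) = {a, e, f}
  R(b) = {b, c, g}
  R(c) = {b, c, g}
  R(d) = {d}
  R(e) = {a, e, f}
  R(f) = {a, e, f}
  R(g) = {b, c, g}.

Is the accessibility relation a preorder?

Yes

Reflexive: yes — every world is R-related to itself.
Transitive: yes — every two-step R-path is closed by a direct edge.
So R is a preorder.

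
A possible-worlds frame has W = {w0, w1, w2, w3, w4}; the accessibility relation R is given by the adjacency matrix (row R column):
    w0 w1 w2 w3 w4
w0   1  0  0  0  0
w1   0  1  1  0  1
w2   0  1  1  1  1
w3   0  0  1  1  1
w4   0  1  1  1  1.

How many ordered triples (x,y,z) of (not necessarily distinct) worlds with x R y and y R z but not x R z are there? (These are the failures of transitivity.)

Enumerating: (w1,w2,w3), (w1,w4,w3), (w3,w2,w1), (w3,w4,w1).

4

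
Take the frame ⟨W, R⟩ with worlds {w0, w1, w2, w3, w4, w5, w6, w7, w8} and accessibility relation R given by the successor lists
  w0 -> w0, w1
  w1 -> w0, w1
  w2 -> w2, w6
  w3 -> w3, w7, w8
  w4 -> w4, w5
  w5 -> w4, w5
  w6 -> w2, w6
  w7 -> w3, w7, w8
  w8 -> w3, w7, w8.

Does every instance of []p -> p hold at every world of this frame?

Yes

The schema T characterises exactly the reflexive frames.
Reflexive: yes — every world is R-related to itself.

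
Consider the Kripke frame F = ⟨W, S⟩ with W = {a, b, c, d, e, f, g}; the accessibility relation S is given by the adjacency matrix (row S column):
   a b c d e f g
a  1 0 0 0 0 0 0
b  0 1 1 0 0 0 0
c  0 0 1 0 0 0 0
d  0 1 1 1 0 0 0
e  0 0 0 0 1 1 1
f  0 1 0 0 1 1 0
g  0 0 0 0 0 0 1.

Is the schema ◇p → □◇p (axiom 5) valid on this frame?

No

By correspondence theory, 5 is valid on a frame iff S is Euclidean.
Euclidean: no — d S c and d S b, but not c S b.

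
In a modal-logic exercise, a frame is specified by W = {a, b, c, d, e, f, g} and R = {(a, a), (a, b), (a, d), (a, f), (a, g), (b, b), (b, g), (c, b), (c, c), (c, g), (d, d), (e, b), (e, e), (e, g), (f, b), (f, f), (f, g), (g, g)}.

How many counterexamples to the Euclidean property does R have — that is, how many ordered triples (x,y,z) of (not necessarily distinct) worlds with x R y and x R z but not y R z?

Enumerating: (a,b,a), (a,b,d), (a,b,f), (a,d,a), (a,d,b), (a,d,f), (a,d,g), (a,f,a), (a,f,d), (a,g,a), (a,g,b), (a,g,d), … and 11 more.
Total: 23.

23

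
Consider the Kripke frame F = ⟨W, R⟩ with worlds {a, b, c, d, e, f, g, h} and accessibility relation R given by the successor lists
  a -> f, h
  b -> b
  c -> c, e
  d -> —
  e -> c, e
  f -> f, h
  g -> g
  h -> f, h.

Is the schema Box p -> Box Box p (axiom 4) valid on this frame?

Yes

By correspondence theory, 4 is valid on a frame iff R is transitive.
Transitive: yes — every two-step R-path is closed by a direct edge.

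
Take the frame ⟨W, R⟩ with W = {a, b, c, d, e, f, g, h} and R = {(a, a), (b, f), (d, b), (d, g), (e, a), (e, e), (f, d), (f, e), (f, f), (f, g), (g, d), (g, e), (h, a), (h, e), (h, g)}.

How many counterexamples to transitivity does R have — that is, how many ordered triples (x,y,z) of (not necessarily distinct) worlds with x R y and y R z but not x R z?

Enumerating: (b,f,d), (b,f,e), (b,f,g), (d,b,f), (d,g,d), (d,g,e), (f,d,b), (f,e,a), (g,d,b), (g,d,g), (g,e,a), (h,g,d).

12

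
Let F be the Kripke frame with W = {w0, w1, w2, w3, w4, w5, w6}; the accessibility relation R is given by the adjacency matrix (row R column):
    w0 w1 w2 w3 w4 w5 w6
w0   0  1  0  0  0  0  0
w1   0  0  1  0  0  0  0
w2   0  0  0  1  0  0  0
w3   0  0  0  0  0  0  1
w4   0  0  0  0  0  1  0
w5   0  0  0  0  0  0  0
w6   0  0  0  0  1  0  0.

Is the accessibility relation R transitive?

No

Transitive: no — w0 R w1 and w1 R w2, but not w0 R w2.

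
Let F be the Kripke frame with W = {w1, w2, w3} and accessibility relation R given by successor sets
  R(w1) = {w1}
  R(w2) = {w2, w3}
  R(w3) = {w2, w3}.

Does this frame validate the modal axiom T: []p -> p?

Axiom T corresponds to the accessibility relation being reflexive.
Reflexive: yes — every world is R-related to itself.

Yes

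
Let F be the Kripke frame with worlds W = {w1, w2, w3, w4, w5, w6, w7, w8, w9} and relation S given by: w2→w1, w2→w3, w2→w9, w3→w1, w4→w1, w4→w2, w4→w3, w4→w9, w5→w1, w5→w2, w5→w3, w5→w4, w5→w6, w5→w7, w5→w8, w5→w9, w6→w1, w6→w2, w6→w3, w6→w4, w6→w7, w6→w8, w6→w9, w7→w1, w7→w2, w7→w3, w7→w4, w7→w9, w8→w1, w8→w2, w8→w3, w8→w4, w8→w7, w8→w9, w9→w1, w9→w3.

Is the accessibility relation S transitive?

Yes

Transitive: yes — every two-step S-path is closed by a direct edge.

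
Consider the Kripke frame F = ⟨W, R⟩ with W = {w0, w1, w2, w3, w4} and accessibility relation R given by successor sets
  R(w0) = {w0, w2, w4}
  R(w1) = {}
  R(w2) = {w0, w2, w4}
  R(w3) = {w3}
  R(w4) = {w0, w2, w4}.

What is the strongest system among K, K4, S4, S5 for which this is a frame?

Transitive (axiom 4): yes — every two-step R-path is closed by a direct edge.
Reflexive (axiom T): no — w1 is not related to itself.
Euclidean (axiom 5): yes — any two successors of a common world are R-related.
So F validates K, K4; S4 would additionally require R to be reflexive. The strongest is K4.

K4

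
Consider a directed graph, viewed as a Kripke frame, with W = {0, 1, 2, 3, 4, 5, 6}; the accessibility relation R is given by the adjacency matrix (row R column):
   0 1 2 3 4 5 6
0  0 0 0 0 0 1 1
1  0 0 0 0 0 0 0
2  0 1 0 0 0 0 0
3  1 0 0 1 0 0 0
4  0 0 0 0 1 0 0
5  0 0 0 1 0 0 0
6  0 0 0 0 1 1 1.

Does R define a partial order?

Reflexive: no — 0 is not related to itself.
Transitive: no — 0 R 5 and 5 R 3, but not 0 R 3.
Antisymmetric: yes — no distinct pair is related both ways.
So R is not a partial order.

No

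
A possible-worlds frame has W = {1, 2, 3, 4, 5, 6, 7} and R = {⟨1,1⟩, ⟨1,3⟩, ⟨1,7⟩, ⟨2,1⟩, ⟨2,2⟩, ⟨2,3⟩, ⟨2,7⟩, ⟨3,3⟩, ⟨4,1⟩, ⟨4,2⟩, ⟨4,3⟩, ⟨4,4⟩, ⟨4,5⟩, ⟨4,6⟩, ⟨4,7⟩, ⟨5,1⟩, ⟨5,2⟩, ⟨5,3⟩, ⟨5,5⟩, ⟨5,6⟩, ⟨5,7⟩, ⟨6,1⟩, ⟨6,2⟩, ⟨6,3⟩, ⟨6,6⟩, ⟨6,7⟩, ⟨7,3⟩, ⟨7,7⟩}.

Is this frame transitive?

Transitive: yes — every two-step R-path is closed by a direct edge.

Yes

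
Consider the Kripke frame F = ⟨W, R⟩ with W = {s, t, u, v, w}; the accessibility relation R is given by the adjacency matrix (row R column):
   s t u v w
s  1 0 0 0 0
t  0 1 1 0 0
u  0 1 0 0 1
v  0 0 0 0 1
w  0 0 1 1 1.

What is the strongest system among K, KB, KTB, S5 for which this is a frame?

KB

Symmetric (axiom B): yes — every pair in R has its reverse in R.
Reflexive (axiom T): no — u is not related to itself.
Euclidean (axiom 5): no — u R t and u R w, but not t R w.
So F validates K, KB; KTB would additionally require R to be reflexive. The strongest is KB.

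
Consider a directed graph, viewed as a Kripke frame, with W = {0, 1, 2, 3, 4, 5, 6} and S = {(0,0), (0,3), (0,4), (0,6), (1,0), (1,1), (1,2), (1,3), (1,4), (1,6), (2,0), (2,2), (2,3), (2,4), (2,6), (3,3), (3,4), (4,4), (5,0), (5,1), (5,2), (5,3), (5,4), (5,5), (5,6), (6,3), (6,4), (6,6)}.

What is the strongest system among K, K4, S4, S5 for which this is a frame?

S4

Transitive (axiom 4): yes — every two-step S-path is closed by a direct edge.
Reflexive (axiom T): yes — every world is S-related to itself.
Euclidean (axiom 5): no — 0 S 3 and 0 S 6, but not 3 S 6.
So F validates K, K4, S4; S5 would additionally require S to be Euclidean. The strongest is S4.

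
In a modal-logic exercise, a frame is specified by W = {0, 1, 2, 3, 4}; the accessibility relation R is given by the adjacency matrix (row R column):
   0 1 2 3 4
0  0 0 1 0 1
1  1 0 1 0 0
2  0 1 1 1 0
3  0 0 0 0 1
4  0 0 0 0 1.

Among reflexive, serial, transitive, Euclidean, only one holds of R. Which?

Reflexive: no — 0 is not related to itself.
Serial: yes — every world has a successor (e.g. 0 R 2).
Transitive: no — 0 R 2 and 2 R 1, but not 0 R 1.
Euclidean: no — 0 R 2 and 0 R 4, but not 2 R 4.
Only serial holds.

serial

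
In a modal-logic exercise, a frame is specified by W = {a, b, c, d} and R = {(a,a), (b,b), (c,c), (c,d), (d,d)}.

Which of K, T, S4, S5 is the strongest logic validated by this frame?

Reflexive (axiom T): yes — every world is R-related to itself.
Transitive (axiom 4): yes — every two-step R-path is closed by a direct edge.
Euclidean (axiom 5): no — c R d and c R c, but not d R c.
So F validates K, T, S4; S5 would additionally require R to be Euclidean. The strongest is S4.

S4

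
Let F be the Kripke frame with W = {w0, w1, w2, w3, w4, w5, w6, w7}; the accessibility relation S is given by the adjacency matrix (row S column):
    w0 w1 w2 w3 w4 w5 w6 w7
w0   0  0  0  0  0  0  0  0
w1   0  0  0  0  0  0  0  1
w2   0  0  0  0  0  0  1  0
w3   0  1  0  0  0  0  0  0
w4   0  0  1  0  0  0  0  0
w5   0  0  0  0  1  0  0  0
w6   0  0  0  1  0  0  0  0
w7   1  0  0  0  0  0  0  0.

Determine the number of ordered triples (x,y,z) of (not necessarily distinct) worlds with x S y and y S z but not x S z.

6

Enumerating: (w1,w7,w0), (w2,w6,w3), (w3,w1,w7), (w4,w2,w6), (w5,w4,w2), (w6,w3,w1).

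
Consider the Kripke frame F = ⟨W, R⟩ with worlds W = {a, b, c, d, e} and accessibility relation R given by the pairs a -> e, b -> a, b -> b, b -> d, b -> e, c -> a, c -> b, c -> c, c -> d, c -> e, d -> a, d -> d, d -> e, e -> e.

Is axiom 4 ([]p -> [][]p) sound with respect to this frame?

The schema 4 characterises exactly the transitive frames.
Transitive: yes — every two-step R-path is closed by a direct edge.

Yes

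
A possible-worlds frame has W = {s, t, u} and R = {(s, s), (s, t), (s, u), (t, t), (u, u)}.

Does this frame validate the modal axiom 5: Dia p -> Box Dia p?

No

By correspondence theory, 5 is valid on a frame iff R is Euclidean.
Euclidean: no — s R t and s R u, but not t R u.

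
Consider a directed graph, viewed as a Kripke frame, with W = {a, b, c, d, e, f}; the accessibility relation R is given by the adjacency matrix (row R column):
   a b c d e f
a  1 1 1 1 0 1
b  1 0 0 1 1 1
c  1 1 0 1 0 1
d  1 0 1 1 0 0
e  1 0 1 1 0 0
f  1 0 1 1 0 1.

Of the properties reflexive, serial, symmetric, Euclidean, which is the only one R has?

serial

Reflexive: no — b is not related to itself.
Serial: yes — every world has a successor (e.g. a R a).
Symmetric: no — b R d but not d R b.
Euclidean: no — a R b and a R c, but not b R c.
Only serial holds.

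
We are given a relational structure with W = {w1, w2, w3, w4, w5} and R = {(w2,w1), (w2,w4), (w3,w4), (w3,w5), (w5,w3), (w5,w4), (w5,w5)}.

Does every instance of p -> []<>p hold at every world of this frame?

No

The schema B characterises exactly the symmetric frames.
Symmetric: no — w2 R w1 but not w1 R w2.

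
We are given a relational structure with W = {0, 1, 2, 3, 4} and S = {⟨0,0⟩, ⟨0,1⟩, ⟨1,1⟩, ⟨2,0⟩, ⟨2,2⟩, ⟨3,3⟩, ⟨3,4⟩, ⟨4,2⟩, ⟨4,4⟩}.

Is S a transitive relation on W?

No

Transitive: no — 2 S 0 and 0 S 1, but not 2 S 1.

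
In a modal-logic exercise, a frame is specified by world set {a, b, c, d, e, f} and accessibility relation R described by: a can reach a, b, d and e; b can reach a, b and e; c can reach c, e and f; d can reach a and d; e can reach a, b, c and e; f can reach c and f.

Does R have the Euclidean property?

Euclidean: no — a R b and a R d, but not b R d.

No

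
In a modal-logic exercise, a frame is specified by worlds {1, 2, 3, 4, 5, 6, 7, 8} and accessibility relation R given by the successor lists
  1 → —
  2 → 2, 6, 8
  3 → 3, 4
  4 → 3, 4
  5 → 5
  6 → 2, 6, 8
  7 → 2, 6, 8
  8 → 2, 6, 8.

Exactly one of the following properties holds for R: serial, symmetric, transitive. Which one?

Serial: no — 1 has no R-successor.
Symmetric: no — 7 R 2 but not 2 R 7.
Transitive: yes — every two-step R-path is closed by a direct edge.
Only transitive holds.

transitive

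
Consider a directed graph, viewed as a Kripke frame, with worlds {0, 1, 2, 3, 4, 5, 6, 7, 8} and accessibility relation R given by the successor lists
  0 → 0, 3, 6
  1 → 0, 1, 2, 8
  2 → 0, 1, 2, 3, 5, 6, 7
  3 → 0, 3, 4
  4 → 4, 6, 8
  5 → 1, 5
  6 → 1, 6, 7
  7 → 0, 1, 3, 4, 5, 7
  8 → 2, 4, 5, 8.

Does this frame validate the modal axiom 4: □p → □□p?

No

The schema 4 characterises exactly the transitive frames.
Transitive: no — 0 R 3 and 3 R 4, but not 0 R 4.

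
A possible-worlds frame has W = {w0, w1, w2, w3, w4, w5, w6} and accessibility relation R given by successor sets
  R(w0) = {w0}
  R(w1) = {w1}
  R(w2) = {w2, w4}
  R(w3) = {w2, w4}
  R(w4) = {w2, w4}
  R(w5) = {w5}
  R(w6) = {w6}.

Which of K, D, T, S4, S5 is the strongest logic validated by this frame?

Serial (axiom D): yes — every world has a successor (e.g. w0 R w0).
Reflexive (axiom T): no — w3 is not related to itself.
Transitive (axiom 4): yes — every two-step R-path is closed by a direct edge.
Euclidean (axiom 5): yes — any two successors of a common world are R-related.
So F validates K, D; T would additionally require R to be reflexive. The strongest is D.

D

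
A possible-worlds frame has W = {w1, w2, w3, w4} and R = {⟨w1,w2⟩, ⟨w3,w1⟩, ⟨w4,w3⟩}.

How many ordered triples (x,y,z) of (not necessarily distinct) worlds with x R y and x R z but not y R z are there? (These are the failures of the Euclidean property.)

3

Enumerating: (w1,w2,w2), (w3,w1,w1), (w4,w3,w3).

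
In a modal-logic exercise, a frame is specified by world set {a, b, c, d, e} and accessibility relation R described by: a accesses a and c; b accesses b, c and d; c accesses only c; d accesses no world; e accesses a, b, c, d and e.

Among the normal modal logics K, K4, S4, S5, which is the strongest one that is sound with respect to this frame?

K4

Transitive (axiom 4): yes — every two-step R-path is closed by a direct edge.
Reflexive (axiom T): no — d is not related to itself.
Euclidean (axiom 5): no — b R c and b R d, but not c R d.
So F validates K, K4; S4 would additionally require R to be reflexive. The strongest is K4.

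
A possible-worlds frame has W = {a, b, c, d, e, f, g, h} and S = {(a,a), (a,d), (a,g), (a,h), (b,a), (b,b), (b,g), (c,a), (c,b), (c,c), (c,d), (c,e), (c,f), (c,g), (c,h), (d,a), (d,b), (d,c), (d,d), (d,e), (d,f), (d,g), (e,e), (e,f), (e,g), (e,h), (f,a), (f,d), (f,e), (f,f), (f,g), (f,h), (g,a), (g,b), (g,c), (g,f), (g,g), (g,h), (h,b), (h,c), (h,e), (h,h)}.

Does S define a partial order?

No

Reflexive: yes — every world is S-related to itself.
Transitive: no — a S d and d S b, but not a S b.
Antisymmetric: no — a S d and d S a with a ≠ d.
So S is not a partial order.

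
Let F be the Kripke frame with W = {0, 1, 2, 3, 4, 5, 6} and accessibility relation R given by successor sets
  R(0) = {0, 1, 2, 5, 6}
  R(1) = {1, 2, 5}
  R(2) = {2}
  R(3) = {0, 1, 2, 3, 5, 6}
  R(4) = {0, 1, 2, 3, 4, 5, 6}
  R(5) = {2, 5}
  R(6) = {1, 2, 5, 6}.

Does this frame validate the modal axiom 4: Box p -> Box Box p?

The schema 4 characterises exactly the transitive frames.
Transitive: yes — every two-step R-path is closed by a direct edge.

Yes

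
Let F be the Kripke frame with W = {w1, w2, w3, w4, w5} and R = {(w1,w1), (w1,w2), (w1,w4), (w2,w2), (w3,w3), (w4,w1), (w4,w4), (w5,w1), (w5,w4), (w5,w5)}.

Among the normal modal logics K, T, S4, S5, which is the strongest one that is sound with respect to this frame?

Reflexive (axiom T): yes — every world is R-related to itself.
Transitive (axiom 4): no — w4 R w1 and w1 R w2, but not w4 R w2.
Euclidean (axiom 5): no — w1 R w2 and w1 R w4, but not w2 R w4.
So F validates K, T; S4 would additionally require R to be transitive. The strongest is T.

T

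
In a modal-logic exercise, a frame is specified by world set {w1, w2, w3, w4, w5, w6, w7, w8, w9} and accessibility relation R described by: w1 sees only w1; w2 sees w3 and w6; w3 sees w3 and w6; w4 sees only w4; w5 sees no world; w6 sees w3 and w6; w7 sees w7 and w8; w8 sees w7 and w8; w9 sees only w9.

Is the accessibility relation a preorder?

No

Reflexive: no — w2 is not related to itself.
Transitive: yes — every two-step R-path is closed by a direct edge.
So R is not a preorder.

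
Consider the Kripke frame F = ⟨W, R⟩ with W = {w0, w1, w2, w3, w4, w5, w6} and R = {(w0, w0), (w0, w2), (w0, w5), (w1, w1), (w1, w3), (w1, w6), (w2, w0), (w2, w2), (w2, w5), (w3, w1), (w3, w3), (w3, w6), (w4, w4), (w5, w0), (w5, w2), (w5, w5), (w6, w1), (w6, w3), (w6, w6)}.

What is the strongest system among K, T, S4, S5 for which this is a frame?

S5

Reflexive (axiom T): yes — every world is R-related to itself.
Transitive (axiom 4): yes — every two-step R-path is closed by a direct edge.
Euclidean (axiom 5): yes — any two successors of a common world are R-related.
So F validates K, T, S4, S5. The strongest is S5.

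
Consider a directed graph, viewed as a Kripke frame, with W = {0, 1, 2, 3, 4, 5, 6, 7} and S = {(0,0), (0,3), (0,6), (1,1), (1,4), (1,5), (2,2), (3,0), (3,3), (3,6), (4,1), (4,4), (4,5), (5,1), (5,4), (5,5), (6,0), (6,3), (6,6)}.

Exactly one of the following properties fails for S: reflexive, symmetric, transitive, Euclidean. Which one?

reflexive

Reflexive: no — 7 is not related to itself.
Symmetric: yes — every pair in S has its reverse in S.
Transitive: yes — every two-step S-path is closed by a direct edge.
Euclidean: yes — any two successors of a common world are S-related.
Only reflexive fails.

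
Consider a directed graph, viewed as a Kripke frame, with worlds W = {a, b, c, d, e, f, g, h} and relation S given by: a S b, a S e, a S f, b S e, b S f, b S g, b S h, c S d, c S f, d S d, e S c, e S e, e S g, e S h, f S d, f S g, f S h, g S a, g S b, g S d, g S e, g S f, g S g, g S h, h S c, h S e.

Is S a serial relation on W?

Serial: yes — every world has a successor (e.g. a S b).

Yes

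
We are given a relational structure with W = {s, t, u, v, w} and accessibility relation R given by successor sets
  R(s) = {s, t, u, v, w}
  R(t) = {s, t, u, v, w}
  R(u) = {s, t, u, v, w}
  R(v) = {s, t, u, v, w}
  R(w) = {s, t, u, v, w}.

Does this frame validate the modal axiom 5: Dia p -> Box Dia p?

Yes

Axiom 5 corresponds to the accessibility relation being Euclidean.
Euclidean: yes — any two successors of a common world are R-related.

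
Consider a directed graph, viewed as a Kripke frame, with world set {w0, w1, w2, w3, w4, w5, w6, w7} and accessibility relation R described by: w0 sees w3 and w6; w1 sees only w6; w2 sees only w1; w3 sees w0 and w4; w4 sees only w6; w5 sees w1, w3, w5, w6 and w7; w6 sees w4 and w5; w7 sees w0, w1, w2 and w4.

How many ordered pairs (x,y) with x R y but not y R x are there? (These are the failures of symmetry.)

11

Enumerating: (w0,w6), (w1,w6), (w2,w1), (w3,w4), (w5,w1), (w5,w3), (w5,w7), (w7,w0), (w7,w1), (w7,w2), (w7,w4).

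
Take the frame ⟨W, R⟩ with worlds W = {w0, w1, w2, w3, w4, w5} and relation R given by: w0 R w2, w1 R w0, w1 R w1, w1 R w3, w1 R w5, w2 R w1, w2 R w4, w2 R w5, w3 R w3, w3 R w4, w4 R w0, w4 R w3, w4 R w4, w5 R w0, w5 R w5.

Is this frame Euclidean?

No

Euclidean: no — w1 R w0 and w1 R w3, but not w0 R w3.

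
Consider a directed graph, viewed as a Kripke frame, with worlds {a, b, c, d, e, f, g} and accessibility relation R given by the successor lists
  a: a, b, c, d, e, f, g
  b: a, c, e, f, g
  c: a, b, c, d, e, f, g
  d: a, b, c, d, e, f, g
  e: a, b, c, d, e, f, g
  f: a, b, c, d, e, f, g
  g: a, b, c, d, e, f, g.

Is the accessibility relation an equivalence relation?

No

Reflexive: no — b is not related to itself.
Symmetric: no — d R b but not b R d.
Transitive: no — b R a and a R d, but not b R d.
So R is not an equivalence relation.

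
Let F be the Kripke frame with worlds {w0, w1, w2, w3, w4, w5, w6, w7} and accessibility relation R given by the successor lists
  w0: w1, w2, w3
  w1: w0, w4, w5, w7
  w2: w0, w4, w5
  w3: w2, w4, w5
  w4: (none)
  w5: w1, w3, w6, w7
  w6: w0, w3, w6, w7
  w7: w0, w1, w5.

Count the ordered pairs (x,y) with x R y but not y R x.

Enumerating: (w0,w3), (w1,w4), (w2,w4), (w2,w5), (w3,w2), (w3,w4), (w5,w6), (w6,w0), (w6,w3), (w6,w7), (w7,w0).

11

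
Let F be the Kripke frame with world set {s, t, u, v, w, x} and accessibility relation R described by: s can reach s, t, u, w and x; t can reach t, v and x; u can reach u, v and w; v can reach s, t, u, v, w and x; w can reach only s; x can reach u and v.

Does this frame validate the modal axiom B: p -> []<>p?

No

The schema B characterises exactly the symmetric frames.
Symmetric: no — s R t but not t R s.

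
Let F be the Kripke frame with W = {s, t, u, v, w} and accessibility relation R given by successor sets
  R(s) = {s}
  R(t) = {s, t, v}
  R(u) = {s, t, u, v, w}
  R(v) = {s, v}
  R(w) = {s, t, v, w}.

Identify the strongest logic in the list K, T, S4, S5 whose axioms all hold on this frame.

S4

Reflexive (axiom T): yes — every world is R-related to itself.
Transitive (axiom 4): yes — every two-step R-path is closed by a direct edge.
Euclidean (axiom 5): no — t R s and t R v, but not s R v.
So F validates K, T, S4; S5 would additionally require R to be Euclidean. The strongest is S4.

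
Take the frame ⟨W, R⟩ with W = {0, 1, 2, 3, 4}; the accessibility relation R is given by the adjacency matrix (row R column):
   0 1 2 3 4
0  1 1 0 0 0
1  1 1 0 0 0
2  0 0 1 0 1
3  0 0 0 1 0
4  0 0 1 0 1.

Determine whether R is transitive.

Yes

Transitive: yes — every two-step R-path is closed by a direct edge.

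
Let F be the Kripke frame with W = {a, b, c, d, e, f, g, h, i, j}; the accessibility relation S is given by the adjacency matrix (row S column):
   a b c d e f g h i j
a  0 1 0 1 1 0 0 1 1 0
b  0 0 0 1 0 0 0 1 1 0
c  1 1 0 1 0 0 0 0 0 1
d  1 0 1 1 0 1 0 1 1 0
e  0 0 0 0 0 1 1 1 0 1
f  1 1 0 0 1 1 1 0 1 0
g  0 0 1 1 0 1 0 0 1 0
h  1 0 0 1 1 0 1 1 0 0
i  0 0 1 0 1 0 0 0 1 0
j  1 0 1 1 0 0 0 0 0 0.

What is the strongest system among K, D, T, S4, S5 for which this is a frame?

Serial (axiom D): yes — every world has a successor (e.g. a S b).
Reflexive (axiom T): no — a is not related to itself.
Transitive (axiom 4): no — a S d and d S c, but not a S c.
Euclidean (axiom 5): no — a S b and a S e, but not b S e.
So F validates K, D; T would additionally require S to be reflexive. The strongest is D.

D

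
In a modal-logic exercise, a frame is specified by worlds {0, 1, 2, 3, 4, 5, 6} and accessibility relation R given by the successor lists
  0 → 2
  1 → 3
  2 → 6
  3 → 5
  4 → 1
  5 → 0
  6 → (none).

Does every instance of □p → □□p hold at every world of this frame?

Axiom 4 corresponds to the accessibility relation being transitive.
Transitive: no — 0 R 2 and 2 R 6, but not 0 R 6.

No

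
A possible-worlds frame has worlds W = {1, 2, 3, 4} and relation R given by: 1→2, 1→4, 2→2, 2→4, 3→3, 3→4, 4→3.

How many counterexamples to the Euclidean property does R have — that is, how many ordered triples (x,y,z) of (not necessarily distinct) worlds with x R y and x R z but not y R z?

Enumerating: (1,4,2), (1,4,4), (2,4,2), (2,4,4), (3,4,4).

5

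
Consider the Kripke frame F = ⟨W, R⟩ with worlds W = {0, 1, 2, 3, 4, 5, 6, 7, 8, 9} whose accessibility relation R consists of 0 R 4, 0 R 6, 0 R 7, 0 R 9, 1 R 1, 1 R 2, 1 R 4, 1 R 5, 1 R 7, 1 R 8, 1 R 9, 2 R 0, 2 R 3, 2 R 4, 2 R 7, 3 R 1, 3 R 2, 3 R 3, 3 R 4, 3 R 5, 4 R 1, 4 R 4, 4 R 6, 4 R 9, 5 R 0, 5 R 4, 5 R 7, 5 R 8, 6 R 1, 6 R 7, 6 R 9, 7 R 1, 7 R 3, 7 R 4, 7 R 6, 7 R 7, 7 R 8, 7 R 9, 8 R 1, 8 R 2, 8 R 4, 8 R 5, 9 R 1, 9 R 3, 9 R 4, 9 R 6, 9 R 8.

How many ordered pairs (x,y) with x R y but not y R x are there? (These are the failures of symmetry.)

25

Enumerating: (0,4), (0,6), (0,7), (0,9), (1,2), (1,5), (2,0), (2,4), (2,7), (3,1), (3,4), (3,5), … and 13 more.
Total: 25.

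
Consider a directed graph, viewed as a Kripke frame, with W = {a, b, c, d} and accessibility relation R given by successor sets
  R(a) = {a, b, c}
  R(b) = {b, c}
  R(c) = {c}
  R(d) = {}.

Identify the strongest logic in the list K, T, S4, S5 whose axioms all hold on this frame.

K

Reflexive (axiom T): no — d is not related to itself.
Transitive (axiom 4): yes — every two-step R-path is closed by a direct edge.
Euclidean (axiom 5): no — a R c and a R b, but not c R b.
So F validates K; T would additionally require R to be reflexive. The strongest is K.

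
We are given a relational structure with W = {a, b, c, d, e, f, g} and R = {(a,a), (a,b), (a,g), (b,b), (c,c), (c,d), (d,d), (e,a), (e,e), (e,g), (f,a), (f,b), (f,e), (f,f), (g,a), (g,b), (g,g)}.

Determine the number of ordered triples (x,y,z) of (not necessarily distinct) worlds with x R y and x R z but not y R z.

14

Enumerating: (a,b,a), (a,b,g), (c,d,c), (e,a,e), (e,g,e), (f,a,e), (f,a,f), (f,b,a), (f,b,e), (f,b,f), (f,e,b), (f,e,f), (g,b,a), (g,b,g).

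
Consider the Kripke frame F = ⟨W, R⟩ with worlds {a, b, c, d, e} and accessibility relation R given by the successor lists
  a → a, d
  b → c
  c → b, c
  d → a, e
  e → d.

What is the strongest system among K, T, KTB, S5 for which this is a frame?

K

Reflexive (axiom T): no — b is not related to itself.
Symmetric (axiom B): yes — every pair in R has its reverse in R.
Euclidean (axiom 5): no — d R a and d R e, but not a R e.
So F validates K; T would additionally require R to be reflexive. The strongest is K.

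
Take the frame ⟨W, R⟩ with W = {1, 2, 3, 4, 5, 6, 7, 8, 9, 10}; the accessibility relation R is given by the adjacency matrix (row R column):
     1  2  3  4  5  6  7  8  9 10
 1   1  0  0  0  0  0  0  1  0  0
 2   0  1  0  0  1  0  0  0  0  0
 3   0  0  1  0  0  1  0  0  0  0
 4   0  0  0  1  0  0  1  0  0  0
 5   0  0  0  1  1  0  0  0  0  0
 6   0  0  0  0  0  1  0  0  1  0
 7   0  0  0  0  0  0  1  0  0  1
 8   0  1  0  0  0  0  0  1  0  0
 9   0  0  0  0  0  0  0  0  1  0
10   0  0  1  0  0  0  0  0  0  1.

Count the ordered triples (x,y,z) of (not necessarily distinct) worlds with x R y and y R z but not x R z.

8

Enumerating: (1,8,2), (10,3,6), (2,5,4), (3,6,9), (4,7,10), (5,4,7), (7,10,3), (8,2,5).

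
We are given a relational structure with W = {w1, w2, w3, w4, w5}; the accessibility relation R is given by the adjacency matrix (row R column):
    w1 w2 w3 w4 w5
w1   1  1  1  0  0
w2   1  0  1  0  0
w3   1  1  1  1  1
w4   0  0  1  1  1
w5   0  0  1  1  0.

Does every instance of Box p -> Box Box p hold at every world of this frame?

Axiom 4 corresponds to the accessibility relation being transitive.
Transitive: no — w1 R w3 and w3 R w4, but not w1 R w4.

No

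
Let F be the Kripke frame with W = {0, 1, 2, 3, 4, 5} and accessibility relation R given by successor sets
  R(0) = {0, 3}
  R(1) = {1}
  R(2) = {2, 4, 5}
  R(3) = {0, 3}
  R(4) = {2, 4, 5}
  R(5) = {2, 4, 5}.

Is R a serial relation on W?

Serial: yes — every world has a successor (e.g. 0 R 0).

Yes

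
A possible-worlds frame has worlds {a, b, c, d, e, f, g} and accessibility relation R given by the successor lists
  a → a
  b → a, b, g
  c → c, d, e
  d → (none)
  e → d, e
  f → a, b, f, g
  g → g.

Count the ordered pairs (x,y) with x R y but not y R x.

Enumerating: (b,a), (b,g), (c,d), (c,e), (e,d), (f,a), (f,b), (f,g).

8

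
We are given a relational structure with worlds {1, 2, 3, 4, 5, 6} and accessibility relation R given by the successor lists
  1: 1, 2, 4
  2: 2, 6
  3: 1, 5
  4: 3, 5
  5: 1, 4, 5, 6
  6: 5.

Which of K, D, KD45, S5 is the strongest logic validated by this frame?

Serial (axiom D): yes — every world has a successor (e.g. 1 R 1).
Euclidean (axiom 5): no — 1 R 2 and 1 R 4, but not 2 R 4.
Transitive (axiom 4): no — 1 R 2 and 2 R 6, but not 1 R 6.
Reflexive (axiom T): no — 3 is not related to itself.
So F validates K, D; KD45 would additionally require R to be Euclidean and transitive. The strongest is D.

D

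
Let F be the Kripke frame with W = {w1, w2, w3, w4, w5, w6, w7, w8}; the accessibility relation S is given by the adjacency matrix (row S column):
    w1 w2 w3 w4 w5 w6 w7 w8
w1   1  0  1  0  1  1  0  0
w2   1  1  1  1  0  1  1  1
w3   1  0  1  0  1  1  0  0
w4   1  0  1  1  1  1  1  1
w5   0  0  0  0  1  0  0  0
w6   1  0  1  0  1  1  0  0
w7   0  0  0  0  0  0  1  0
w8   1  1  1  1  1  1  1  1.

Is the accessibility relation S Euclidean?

No

Euclidean: no — w1 S w5 and w1 S w3, but not w5 S w3.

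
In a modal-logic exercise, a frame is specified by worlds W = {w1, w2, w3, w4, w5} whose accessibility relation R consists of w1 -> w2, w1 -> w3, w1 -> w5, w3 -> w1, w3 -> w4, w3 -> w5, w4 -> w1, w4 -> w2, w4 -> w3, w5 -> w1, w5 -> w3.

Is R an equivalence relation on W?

No

Reflexive: no — w1 is not related to itself.
Symmetric: no — w1 R w2 but not w2 R w1.
Transitive: no — w1 R w3 and w3 R w4, but not w1 R w4.
So R is not an equivalence relation.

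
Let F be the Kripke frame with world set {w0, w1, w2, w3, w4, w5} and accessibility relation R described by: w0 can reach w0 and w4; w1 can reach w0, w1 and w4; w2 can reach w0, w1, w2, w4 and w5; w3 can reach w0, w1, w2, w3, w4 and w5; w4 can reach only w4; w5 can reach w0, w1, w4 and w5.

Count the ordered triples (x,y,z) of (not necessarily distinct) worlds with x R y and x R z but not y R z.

Enumerating: (w0,w4,w0), (w1,w0,w1), (w1,w4,w0), (w1,w4,w1), (w2,w0,w1), (w2,w0,w2), (w2,w0,w5), (w2,w1,w2), (w2,w1,w5), (w2,w4,w0), (w2,w4,w1), (w2,w4,w2), … and 23 more.
Total: 35.

35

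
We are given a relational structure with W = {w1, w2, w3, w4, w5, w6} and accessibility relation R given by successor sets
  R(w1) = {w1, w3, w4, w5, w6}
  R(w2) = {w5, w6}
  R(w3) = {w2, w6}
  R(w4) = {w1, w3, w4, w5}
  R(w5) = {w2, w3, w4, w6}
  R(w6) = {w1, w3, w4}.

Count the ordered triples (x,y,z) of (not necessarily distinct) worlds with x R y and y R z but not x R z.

26

Enumerating: (w1,w3,w2), (w1,w5,w2), (w2,w5,w2), (w2,w5,w3), (w2,w5,w4), (w2,w6,w1), (w2,w6,w3), (w2,w6,w4), (w3,w2,w5), (w3,w6,w1), (w3,w6,w3), (w3,w6,w4), … and 14 more.
Total: 26.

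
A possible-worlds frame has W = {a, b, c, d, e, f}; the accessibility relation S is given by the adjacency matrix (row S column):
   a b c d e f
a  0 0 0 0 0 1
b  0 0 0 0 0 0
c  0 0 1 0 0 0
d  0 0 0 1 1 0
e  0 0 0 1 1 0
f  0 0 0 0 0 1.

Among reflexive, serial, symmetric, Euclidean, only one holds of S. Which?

Euclidean

Reflexive: no — a is not related to itself.
Serial: no — b has no S-successor.
Symmetric: no — a S f but not f S a.
Euclidean: yes — any two successors of a common world are S-related.
Only Euclidean holds.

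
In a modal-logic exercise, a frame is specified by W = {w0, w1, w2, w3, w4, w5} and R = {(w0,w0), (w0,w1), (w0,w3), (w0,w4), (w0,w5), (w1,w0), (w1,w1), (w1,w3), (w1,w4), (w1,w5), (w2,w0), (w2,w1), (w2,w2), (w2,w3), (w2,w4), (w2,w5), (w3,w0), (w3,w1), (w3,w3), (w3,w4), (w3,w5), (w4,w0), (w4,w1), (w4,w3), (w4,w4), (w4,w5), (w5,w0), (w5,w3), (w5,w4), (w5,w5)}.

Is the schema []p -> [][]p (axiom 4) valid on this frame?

No

By correspondence theory, 4 is valid on a frame iff R is transitive.
Transitive: no — w5 R w0 and w0 R w1, but not w5 R w1.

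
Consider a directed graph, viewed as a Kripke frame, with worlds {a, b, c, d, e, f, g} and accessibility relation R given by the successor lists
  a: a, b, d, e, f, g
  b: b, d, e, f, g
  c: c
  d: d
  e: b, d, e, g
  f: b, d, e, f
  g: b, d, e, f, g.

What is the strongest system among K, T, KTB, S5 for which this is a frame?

Reflexive (axiom T): yes — every world is R-related to itself.
Symmetric (axiom B): no — a R b but not b R a.
Euclidean (axiom 5): no — a R d and a R b, but not d R b.
So F validates K, T; KTB would additionally require R to be symmetric. The strongest is T.

T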